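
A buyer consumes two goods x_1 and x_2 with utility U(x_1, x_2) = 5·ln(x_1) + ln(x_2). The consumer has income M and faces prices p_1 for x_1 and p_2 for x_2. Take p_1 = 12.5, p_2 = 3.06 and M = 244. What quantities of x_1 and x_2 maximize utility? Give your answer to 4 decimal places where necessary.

x_1* = 16.2667, x_2* = 13.2898

The MRS is 5·x_2/x_1. Set MRS = p_1/p_2.
So 5·p_2·x_2 = p_1·x_1; combined with the budget, a share 5/6 of income goes to x_1.
Demand: x_1*(p_1,p_2,M) = 5/6·M/p_1 and x_2* = 1/6·M/p_2.
At p_1=12.5, p_2=3.06, M=244: x_1* = 5/6·244/12.5 = 16.2667, x_2* = 13.2898.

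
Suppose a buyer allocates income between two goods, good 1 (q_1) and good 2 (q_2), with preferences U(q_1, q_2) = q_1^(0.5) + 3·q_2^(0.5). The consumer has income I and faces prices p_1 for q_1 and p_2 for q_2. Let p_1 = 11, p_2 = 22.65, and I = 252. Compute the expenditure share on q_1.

share on q_1 = 0.1862

Substitute q_2 = (q_2/q_1)·q_1 into the budget: q_1* = I/(p_1 + p_2·(q_2/q_1)).
Numerically q_2/q_1 = 2.122714, so q_1* = 252/(11 + 22.65·2.122714) = 4.2654 and q_2* = 2.122714·4.2654 = 9.0543.
Expenditure on q_1: 11·4.2654 = 46.9199; share = 0.1862.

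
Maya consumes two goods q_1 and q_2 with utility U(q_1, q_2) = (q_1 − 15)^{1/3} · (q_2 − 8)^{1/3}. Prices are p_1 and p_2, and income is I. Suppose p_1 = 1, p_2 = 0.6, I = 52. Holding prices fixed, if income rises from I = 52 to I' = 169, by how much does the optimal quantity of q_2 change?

Δq_2* = 97.5

Let q_1' = q_1−15, q_2' = q_2−8. MRS = q_2'/q_1' = p_1/p_2.
Substituting into the budget: q_1* = 15 + 0.5·(I − 15·p_1 − 8·p_2)/p_1, and q_2* = 8 + 0.5·(…)/p_2.
Discretionary income = 52 − 15·1 − 8·0.6 = 32.2; q_2* = 8 + 0.5·32.2/0.6 = 34.8333.
At I' = 169: q_2* = 132.3333. Change: 132.3333 − 34.8333 = 97.5.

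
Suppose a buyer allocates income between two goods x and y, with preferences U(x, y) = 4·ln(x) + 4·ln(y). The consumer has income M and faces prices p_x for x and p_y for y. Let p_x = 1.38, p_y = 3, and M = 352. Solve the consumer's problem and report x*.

x* = 127.5362

At p_x=1.38, p_y=3, M=352: x* = 0.5·352/1.38 = 127.5362.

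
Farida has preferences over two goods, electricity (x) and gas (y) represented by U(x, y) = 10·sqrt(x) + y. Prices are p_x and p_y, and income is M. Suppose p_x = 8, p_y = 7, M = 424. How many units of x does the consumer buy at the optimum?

x* = 19.1406

Thus x* = (5·p_y/p_x)² — independent of M — with the rest of income spent on y.
Plugging in: x* = (5·7/8)² = 19.1406.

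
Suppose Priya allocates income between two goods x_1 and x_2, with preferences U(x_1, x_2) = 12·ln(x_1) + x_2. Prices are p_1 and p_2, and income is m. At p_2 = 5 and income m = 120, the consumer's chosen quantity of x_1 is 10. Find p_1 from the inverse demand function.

p_1 = 6

MU_x_1 = 12/x_1, MU_x_2 = 1. Tangency: 12/x_1 = p_1/p_2.
So x_1*(p_1,p_2) = 12·p_2/p_1, independent of income; and x_2* = (m − 12·p_2)/p_2.
Set x_1* = 10 in the demand function and solve for p_1: p_1 = 6.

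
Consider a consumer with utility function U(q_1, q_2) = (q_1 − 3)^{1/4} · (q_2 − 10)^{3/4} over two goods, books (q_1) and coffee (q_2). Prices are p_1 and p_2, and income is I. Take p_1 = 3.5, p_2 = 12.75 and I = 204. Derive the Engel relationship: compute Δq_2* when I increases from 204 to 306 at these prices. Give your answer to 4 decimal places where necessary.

Δq_2* = 6

This is Cobb-Douglas in (q_1−3, q_2−10): tangency gives 0.25·p_2·(q_2−10) = 0.75·p_1·(q_1−3).
Substituting into the budget: q_1* = 3 + 0.25·(I − 3·p_1 − 10·p_2)/p_1, and q_2* = 10 + 0.75·(…)/p_2.
Discretionary income = 204 − 3·3.5 − 10·12.75 = 66; q_2* = 10 + 0.75·66/12.75 = 13.8824.
At I' = 306: q_2* = 19.8824. Change: 19.8824 − 13.8824 = 6.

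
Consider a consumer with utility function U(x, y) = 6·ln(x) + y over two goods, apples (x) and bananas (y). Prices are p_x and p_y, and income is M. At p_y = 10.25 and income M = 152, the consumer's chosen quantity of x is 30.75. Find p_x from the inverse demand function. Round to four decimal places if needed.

p_x = 2

Set MRS = p_x/p_y: (6/x)/1 = p_x/p_y.
So x*(p_x,p_y) = 6·p_y/p_x, independent of income; and y* = (M − 6·p_y)/p_y.
Set x* = 30.75 in the demand function and solve for p_x: p_x = 2.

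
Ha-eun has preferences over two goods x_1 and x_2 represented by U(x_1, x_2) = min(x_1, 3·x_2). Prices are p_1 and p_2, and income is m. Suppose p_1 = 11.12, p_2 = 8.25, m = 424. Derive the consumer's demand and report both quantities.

Here 3·11.12 + 8.25 = 41.61, giving x_1* = 30.5696 and x_2* = 10.1899.

x_1* = 30.5696, x_2* = 10.1899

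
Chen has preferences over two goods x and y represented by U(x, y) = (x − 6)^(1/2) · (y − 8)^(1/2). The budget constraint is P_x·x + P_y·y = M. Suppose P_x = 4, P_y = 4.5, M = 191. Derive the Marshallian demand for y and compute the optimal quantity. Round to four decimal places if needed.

Let x' = x−6, y' = y−8. MRS = y'/x' = P_x/P_y.
Substituting into the budget: x* = 6 + 0.5·(M − 6·P_x − 8·P_y)/P_x, and y* = 8 + 0.5·(…)/P_y.
Discretionary income = 191 − 6·4 − 8·4.5 = 131; y* = 8 + 0.5·131/4.5 = 22.5556.

y* = 22.5556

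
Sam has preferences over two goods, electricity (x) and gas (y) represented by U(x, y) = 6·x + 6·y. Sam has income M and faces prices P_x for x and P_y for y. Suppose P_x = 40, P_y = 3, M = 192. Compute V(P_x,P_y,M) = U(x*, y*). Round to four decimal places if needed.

Perfect substitutes: compare marginal utility per dollar. 6/P_x vs 6/P_y → 0.15 vs 2.
y gives more utility per dollar, so spend all income on y: y* = M/P_y, x* = 0.
Numerically: x* = 0, y* = 64.
Utility at the optimum: U(0, 64) = 384.

V = 384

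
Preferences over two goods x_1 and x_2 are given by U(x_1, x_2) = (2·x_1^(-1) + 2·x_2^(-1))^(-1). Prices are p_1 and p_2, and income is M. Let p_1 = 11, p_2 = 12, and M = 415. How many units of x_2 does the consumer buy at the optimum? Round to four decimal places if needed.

x_2* = 17.6678

From the CES first-order condition, (x_2/x_1)^(2) = p_1/p_2.
Hence x_2/x_1 = (p_1/p_2)^(1/(2)), i.e. raised to the 0.5 power.
With the ratio pinned down, the budget gives x_1* = M/(p_1 + p_2·(x_2/x_1)) and x_2* = (x_2/x_1)·x_1*.
Numerically x_2/x_1 = 0.957427, so x_1* = 415/(11 + 12·0.957427) = 18.4534 and x_2* = 0.957427·18.4534 = 17.6678.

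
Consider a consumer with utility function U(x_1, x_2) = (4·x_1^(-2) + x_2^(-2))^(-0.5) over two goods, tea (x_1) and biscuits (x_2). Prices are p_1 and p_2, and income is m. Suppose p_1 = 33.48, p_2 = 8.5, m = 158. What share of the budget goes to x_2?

MRS = MU_x_1/MU_x_2 = 4·(x_2/x_1)^(3). Set equal to p_1/p_2.
Solve for the ratio: x_2/x_1 = [(1/4)·p_1/p_2]^(1/3).
With the ratio pinned down, the budget gives x_1* = m/(p_1 + p_2·(x_2/x_1)) and x_2* = (x_2/x_1)·x_1*.
Numerically x_2/x_1 = 0.994876, so x_1* = 158/(33.48 + 8.5·0.994876) = 3.7676 and x_2* = 0.994876·3.7676 = 3.7483.
Expenditure on x_2: 8.5·3.7483 = 31.8605; share = 0.2016.

share on x_2 = 0.2016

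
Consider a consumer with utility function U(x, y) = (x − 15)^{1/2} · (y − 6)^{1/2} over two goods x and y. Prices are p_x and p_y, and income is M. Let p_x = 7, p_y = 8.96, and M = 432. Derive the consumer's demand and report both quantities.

This is Cobb-Douglas in (x−15, y−6): tangency gives 0.5·p_y·(y−6) = 0.5·p_x·(x−15).
Substituting into the budget: x* = 15 + 0.5·(M − 15·p_x − 6·p_y)/p_x, and y* = 6 + 0.5·(…)/p_y.
Discretionary income = 432 − 15·7 − 6·8.96 = 273.24; x* = 15 + 0.5·273.24/7 = 34.5171; y* = 6 + 0.5·273.24/8.96 = 21.2478.

x* = 34.5171, y* = 21.2478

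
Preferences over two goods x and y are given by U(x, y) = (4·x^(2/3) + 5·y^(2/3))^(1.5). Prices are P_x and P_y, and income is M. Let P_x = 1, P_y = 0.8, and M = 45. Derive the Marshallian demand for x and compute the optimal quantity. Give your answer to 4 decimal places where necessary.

x* = 11.1063

MU_x ∝ 4·x^(-1/3), MU_y ∝ 5·y^(-1/3), so MRS = (4/5)·(y/x)^(1/3) = P_x/P_y.
Hence y/x = ((5/4)·P_x/P_y)^(1/(1/3)), i.e. raised to the 3 power.
Substitute y = (y/x)·x into the budget: x* = M/(P_x + P_y·(y/x)).
Numerically y/x = 3.814697, so x* = 45/(1 + 0.8·3.814697) = 11.1063.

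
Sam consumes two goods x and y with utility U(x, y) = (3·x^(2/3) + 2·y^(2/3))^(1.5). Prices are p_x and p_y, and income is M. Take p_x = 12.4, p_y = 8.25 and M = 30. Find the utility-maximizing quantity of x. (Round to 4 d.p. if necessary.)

Numerically y/x = 1.006073, so x* = 30/(12.4 + 8.25·1.006073) = 1.4493.

x* = 1.4493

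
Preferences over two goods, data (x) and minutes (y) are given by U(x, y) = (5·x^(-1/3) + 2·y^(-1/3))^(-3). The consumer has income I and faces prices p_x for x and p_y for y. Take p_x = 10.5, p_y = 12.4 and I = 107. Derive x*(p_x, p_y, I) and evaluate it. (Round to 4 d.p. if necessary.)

x* = 6.6852

MU_x ∝ 5·x^(-4/3), MU_y ∝ 2·y^(-4/3), so MRS = (5/2)·(y/x)^(4/3) = p_x/p_y.
Solve for the ratio: y/x = [(2/5)·p_x/p_y]^(0.75).
With the ratio pinned down, the budget gives x* = I/(p_x + p_y·(y/x)) and y* = (y/x)·x*.
Numerically y/x = 0.443987, so x* = 107/(10.5 + 12.4·0.443987) = 6.6852.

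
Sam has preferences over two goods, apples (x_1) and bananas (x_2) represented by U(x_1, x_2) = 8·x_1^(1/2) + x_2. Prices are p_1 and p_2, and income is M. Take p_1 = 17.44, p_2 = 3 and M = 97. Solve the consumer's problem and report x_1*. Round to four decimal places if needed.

x_1* = 0.4734

Solve: √x_1 = 4·p_2/p_1, so x_1*(p_1,p_2) = (4·p_2/p_1)², and x_2* = (M − p_1·x_1*)/p_2.
Plugging in: x_1* = (4·3/17.44)² = 0.4734.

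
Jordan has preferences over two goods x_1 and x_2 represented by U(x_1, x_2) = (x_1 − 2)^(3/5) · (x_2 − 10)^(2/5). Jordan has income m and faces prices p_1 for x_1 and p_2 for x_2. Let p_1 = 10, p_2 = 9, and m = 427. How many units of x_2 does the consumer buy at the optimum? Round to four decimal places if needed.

x_2* = 24.0889

Substituting into the budget: x_1* = 2 + 0.6·(m − 2·p_1 − 10·p_2)/p_1, and x_2* = 10 + 0.4·(…)/p_2.
Discretionary income = 427 − 2·10 − 10·9 = 317; x_2* = 10 + 0.4·317/9 = 24.0889.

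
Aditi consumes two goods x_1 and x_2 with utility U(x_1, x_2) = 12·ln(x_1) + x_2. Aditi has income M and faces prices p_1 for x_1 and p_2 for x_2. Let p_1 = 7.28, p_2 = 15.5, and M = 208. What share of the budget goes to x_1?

MU_x_1 = 12/x_1, MU_x_2 = 1. Tangency: 12/x_1 = p_1/p_2.
So x_1*(p_1,p_2) = 12·p_2/p_1, independent of income; and x_2* = (M − 12·p_2)/p_2.
At the given prices: x_1* = 12·15.5/7.28 = 25.5495, and x_2* = 1.4194.
Expenditure on x_1: 7.28·25.5495 = 186; share = 0.8942.

share on x_1 = 0.8942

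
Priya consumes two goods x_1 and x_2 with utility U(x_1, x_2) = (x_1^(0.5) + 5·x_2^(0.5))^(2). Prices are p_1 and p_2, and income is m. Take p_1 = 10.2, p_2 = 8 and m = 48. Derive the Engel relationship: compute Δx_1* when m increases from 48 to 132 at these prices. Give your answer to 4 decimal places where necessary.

Δx_1* = 0.2505

MRS = MU_x_1/MU_x_2 = (1/5)·(x_2/x_1)^(0.5). Set equal to p_1/p_2.
Hence x_2/x_1 = (5·p_1/p_2)^(1/(0.5)), i.e. raised to the 2 power.
With the ratio pinned down, the budget gives x_1* = m/(p_1 + p_2·(x_2/x_1)) and x_2* = (x_2/x_1)·x_1*.
Numerically x_2/x_1 = 40.640625, so x_1* = 48/(10.2 + 8·40.640625) = 0.1431.
At m' = 132: x_1* = 0.3936. Change: 0.3936 − 0.1431 = 0.2505.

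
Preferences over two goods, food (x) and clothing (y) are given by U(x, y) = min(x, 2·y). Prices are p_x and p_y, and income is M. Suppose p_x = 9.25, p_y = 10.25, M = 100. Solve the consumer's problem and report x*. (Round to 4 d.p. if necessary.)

With perfect complements, no substitution: consume in ratio x:y = 2:1.
Budget: p_x·x + p_y·(1/2)·x = M, so (2·p_x + p_y)·x = 2·M.
Demand: x*(p_x,p_y,M) = 2·M/(2·p_x + p_y), y* = M/(2·p_x + p_y).
Here 2·9.25 + 10.25 = 28.75, giving x* = 6.9565.

x* = 6.9565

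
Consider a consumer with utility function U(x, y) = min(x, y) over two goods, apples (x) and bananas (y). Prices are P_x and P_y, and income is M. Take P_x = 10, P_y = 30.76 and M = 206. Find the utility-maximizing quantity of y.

y* = 5.054

Leontief preferences: the optimum is at the kink where x/1 = y/1, i.e. y = x.
Budget: P_x·x + P_y·x = M, so (P_x + P_y)·x = M.
Demand: x*(P_x,P_y,M) = M/(P_x + P_y), y* = M/(P_x + P_y).
Here 10 + 30.76 = 40.76, giving y* = 5.054.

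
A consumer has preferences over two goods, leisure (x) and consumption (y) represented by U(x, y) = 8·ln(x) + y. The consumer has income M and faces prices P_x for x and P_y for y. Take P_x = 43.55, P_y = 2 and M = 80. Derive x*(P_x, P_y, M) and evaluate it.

So x*(P_x,P_y) = 8·P_y/P_x, independent of income; and y* = (M − 8·P_y)/P_y.
At the given prices: x* = 8·2/43.55 = 0.3674.

x* = 0.3674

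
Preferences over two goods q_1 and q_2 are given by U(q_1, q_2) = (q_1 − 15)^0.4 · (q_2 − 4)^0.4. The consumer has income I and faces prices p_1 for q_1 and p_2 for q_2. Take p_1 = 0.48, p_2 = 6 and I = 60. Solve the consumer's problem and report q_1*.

Discretionary income = 60 − 15·0.48 − 4·6 = 28.8; q_1* = 15 + 0.5·28.8/0.48 = 45.

q_1* = 45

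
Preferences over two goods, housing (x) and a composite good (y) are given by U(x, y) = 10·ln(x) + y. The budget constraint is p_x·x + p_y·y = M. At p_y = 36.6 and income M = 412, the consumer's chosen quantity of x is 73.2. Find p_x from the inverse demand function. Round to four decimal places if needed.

p_x = 5

Set MRS = p_x/p_y: (10/x)/1 = p_x/p_y.
So x*(p_x,p_y) = 10·p_y/p_x, independent of income; and y* = (M − 10·p_y)/p_y.
Set x* = 73.2 in the demand function and solve for p_x: p_x = 5.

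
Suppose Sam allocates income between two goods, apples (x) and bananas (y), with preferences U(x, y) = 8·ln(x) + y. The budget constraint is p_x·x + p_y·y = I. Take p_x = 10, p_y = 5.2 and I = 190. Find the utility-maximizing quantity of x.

So x*(p_x,p_y) = 8·p_y/p_x, independent of income; and y* = (I − 8·p_y)/p_y.
At the given prices: x* = 8·5.2/10 = 4.16.

x* = 4.16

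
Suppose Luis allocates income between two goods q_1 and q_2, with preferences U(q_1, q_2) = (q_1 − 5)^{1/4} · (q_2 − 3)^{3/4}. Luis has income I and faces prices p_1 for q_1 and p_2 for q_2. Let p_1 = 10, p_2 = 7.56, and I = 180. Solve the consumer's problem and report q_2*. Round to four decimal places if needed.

q_2* = 13.6468

Let q_1' = q_1−5, q_2' = q_2−3. MRS = (1/3)·q_2'/q_1' = p_1/p_2.
After buying the subsistence bundle (5, 3), a share 0.25 of the remaining income goes to q_1: q_1* = 5 + 0.25·(I − 5p_1 − 3p_2)/p_1.
Discretionary income = 180 − 5·10 − 3·7.56 = 107.32; q_2* = 3 + 0.75·107.32/7.56 = 13.6468.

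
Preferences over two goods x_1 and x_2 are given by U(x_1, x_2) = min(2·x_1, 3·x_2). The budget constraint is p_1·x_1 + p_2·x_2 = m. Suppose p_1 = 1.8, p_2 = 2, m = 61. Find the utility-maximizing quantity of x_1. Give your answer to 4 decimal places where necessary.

x_1* = 19.4681

With perfect complements, no substitution: consume in ratio x_1:x_2 = 3:2.
Budget: p_1·x_1 + p_2·(2/3)·x_1 = m, so (3·p_1 + 2·p_2)·x_1 = 3·m.
Demand: x_1*(p_1,p_2,m) = 3·m/(3·p_1 + 2·p_2), x_2* = 2·m/(3·p_1 + 2·p_2).
Here 3·1.8 + 2·2 = 9.4, giving x_1* = 19.4681.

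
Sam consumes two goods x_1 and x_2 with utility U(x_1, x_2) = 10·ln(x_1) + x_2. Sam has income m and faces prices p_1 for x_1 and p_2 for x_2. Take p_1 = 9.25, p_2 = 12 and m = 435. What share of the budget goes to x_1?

MU_x_1 = 10/x_1, MU_x_2 = 1. Tangency: 10/x_1 = p_1/p_2.
So x_1*(p_1,p_2) = 10·p_2/p_1, independent of income; and x_2* = (m − 10·p_2)/p_2.
At the given prices: x_1* = 10·12/9.25 = 12.973, and x_2* = 26.25.
Expenditure on x_1: 9.25·12.973 = 120; share = 0.2759.

share on x_1 = 0.2759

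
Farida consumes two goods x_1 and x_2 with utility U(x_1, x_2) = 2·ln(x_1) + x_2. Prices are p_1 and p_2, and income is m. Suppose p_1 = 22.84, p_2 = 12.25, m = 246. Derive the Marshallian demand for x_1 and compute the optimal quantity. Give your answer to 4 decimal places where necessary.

x_1* = 1.0727

Set MRS = p_1/p_2: (2/x_1)/1 = p_1/p_2.
So x_1*(p_1,p_2) = 2·p_2/p_1, independent of income; and x_2* = (m − 2·p_2)/p_2.
At the given prices: x_1* = 2·12.25/22.84 = 1.0727.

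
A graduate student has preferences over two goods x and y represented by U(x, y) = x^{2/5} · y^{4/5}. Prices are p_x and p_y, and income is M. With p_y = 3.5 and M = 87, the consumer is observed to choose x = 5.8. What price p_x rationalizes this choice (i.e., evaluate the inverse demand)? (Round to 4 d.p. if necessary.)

p_x = 5

Tangency: MRS = (1/2)·y/x = p_x/p_y.
Rearranging, p_y·y = 2·p_x·x. Substituting into the budget gives p_x·x·(1 + 2) = M.
Demand: x*(p_x,p_y,M) = 1/3·M/p_x and y* = 2/3·M/p_y.
Set x* = 5.8 in the demand function and solve for p_x: p_x = 5.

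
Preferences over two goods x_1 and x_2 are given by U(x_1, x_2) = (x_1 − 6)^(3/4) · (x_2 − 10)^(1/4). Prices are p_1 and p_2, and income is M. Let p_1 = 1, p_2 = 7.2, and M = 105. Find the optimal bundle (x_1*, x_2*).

x_1* = 26.25, x_2* = 10.9375

MRS = 3·(x_2−10)/(x_1−6). Tangency with p_1/p_2 gives x_2−10 = (1/3)·(p_1/p_2)·(x_1−6).
After buying the subsistence bundle (6, 10), a share 0.75 of the remaining income goes to x_1: x_1* = 6 + 0.75·(M − 6p_1 − 10p_2)/p_1.
Discretionary income = 105 − 6·1 − 10·7.2 = 27; x_1* = 6 + 0.75·27/1 = 26.25; x_2* = 10 + 0.25·27/7.2 = 10.9375.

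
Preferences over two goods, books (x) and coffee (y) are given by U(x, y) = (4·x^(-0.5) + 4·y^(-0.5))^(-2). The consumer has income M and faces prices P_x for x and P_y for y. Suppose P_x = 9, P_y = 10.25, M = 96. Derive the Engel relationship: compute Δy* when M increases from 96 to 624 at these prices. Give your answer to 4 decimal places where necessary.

MRS = MU_x/MU_y = (y/x)^(1.5). Set equal to P_x/P_y.
Hence y/x = (P_x/P_y)^(1/(1.5)), i.e. raised to the 2/3 power.
With the ratio pinned down, the budget gives x* = M/(P_x + P_y·(y/x)) and y* = (y/x)·x*.
Numerically y/x = 0.91695, so x* = 96/(9 + 10.25·0.91695) = 5.2177 and y* = 0.91695·5.2177 = 4.7844.
At M' = 624: y* = 31.0987. Change: 31.0987 − 4.7844 = 26.3143.

Δy* = 26.3143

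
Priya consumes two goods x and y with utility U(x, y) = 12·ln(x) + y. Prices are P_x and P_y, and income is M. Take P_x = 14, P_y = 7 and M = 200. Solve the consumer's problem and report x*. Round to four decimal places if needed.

Set MRS = P_x/P_y: (12/x)/1 = P_x/P_y.
So x*(P_x,P_y) = 12·P_y/P_x, independent of income; and y* = (M − 12·P_y)/P_y.
At the given prices: x* = 12·7/14 = 6.

x* = 6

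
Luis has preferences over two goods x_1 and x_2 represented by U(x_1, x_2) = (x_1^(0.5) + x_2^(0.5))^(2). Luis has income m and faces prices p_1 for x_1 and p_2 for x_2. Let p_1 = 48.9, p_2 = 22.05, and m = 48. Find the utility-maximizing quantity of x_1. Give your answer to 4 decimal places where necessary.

Substitute x_2 = (x_2/x_1)·x_1 into the budget: x_1* = m/(p_1 + p_2·(x_2/x_1)).
Numerically x_2/x_1 = 4.918136, so x_1* = 48/(48.9 + 22.05·4.918136) = 0.3051.

x_1* = 0.3051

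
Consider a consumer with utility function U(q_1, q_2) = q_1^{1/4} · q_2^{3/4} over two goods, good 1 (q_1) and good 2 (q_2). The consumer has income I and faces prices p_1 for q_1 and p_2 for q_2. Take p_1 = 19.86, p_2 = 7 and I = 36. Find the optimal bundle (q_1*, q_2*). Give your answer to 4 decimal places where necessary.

Demand: q_1*(p_1,p_2,I) = 0.25·I/p_1 and q_2* = 0.75·I/p_2.
At p_1=19.86, p_2=7, I=36: q_1* = 0.25·36/19.86 = 0.4532, q_2* = 3.8571.

q_1* = 0.4532, q_2* = 3.8571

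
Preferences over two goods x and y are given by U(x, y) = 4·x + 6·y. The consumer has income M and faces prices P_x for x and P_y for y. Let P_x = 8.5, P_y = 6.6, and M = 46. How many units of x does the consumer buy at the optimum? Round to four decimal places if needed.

x* = 0

Perfect substitutes: compare marginal utility per dollar. 4/P_x vs 6/P_y → 0.4706 vs 0.9091.
y gives more utility per dollar, so spend all income on y: y* = M/P_y, x* = 0.
Numerically: x* = 0, y* = 6.9697.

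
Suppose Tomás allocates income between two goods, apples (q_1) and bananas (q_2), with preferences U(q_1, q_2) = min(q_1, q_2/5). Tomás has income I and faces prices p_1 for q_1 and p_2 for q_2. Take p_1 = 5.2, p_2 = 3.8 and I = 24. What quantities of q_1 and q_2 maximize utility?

q_1* = 0.9917, q_2* = 4.9587

Leontief preferences: the optimum is at the kink where q_1/1 = q_2/5, i.e. q_2 = 5·q_1.
Budget: p_1·q_1 + p_2·5·q_1 = I, so (p_1 + 5·p_2)·q_1 = I.
Demand: q_1*(p_1,p_2,I) = I/(p_1 + 5·p_2), q_2* = 5·I/(p_1 + 5·p_2).
Here 5.2 + 5·3.8 = 24.2, giving q_1* = 0.9917 and q_2* = 4.9587.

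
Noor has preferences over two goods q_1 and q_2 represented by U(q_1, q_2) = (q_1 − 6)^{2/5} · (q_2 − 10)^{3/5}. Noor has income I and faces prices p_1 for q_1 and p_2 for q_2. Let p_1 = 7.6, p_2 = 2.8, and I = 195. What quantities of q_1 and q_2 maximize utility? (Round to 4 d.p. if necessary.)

q_1* = 12.3895, q_2* = 36.0143

Let q_1' = q_1−6, q_2' = q_2−10. MRS = (2/3)·q_2'/q_1' = p_1/p_2.
After buying the subsistence bundle (6, 10), a share 0.4 of the remaining income goes to q_1: q_1* = 6 + 0.4·(I − 6p_1 − 10p_2)/p_1.
Discretionary income = 195 − 6·7.6 − 10·2.8 = 121.4; q_1* = 6 + 0.4·121.4/7.6 = 12.3895; q_2* = 10 + 0.6·121.4/2.8 = 36.0143.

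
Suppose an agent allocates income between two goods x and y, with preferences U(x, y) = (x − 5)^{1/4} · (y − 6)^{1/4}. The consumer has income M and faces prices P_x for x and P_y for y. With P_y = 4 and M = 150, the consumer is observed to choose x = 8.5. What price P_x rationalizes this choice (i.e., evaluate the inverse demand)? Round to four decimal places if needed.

P_x = 10.5

MRS = (y−6)/(x−5). Tangency with P_x/P_y gives y−6 = (P_x/P_y)·(x−5).
Substituting into the budget: x* = 5 + 0.5·(M − 5·P_x − 6·P_y)/P_x, and y* = 6 + 0.5·(…)/P_y.
Set x* = 8.5 in the demand function and solve for P_x: P_x = 10.5.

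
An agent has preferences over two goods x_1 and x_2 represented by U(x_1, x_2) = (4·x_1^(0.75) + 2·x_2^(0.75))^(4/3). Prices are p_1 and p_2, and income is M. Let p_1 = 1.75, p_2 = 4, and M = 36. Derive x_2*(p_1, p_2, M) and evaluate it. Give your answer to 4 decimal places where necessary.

x_2* = 0.0469

MU_x_1 ∝ 4·x_1^(-0.25), MU_x_2 ∝ 2·x_2^(-0.25), so MRS = 2·(x_2/x_1)^(0.25) = p_1/p_2.
Solve for the ratio: x_2/x_1 = [(1/2)·p_1/p_2]^(4).
With the ratio pinned down, the budget gives x_1* = M/(p_1 + p_2·(x_2/x_1)) and x_2* = (x_2/x_1)·x_1*.
Numerically x_2/x_1 = 0.00229, so x_1* = 36/(1.75 + 4·0.00229) = 20.4643 and x_2* = 0.00229·20.4643 = 0.0469.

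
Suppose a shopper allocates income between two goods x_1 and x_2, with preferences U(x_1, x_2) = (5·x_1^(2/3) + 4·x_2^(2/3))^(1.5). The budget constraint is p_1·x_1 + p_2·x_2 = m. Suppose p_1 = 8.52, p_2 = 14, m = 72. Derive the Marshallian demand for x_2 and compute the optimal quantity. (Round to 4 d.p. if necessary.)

x_2* = 0.8198

MRS = MU_x_1/MU_x_2 = (5/4)·(x_2/x_1)^(1/3). Set equal to p_1/p_2.
Hence x_2/x_1 = ((4/5)·p_1/p_2)^(1/(1/3)), i.e. raised to the 3 power.
Substitute x_2 = (x_2/x_1)·x_1 into the budget: x_1* = m/(p_1 + p_2·(x_2/x_1)).
Numerically x_2/x_1 = 0.1154, so x_1* = 72/(8.52 + 14·0.1154) = 7.1037 and x_2* = 0.1154·7.1037 = 0.8198.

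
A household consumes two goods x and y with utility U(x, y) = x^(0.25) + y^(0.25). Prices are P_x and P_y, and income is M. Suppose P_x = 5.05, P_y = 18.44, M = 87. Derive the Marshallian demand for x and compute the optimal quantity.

With the ratio pinned down, the budget gives x* = M/(P_x + P_y·(y/x)) and y* = (y/x)·x*.
Numerically y/x = 0.177845, so x* = 87/(5.05 + 18.44·0.177845) = 10.4449.

x* = 10.4449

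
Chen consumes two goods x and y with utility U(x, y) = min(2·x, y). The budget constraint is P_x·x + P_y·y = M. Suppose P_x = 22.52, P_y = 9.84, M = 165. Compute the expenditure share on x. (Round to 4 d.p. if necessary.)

share on x = 0.5336

Demand: x*(P_x,P_y,M) = M/(P_x + 2·P_y), y* = 2·M/(P_x + 2·P_y).
Here 22.52 + 2·9.84 = 42.2, giving x* = 3.91 and y* = 7.8199.
Expenditure on x: 22.52·3.91 = 88.0521; share = 0.5336.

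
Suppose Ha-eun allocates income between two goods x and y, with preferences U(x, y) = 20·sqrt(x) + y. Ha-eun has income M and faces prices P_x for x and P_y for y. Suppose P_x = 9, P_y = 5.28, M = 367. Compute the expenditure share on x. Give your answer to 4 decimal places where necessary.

Utility is quasi-linear in y; the FOC for x is 10/√x = P_x/P_y.
Solve: √x = 10·P_y/P_x, so x*(P_x,P_y) = (10·P_y/P_x)², and y* = (M − P_x·x*)/P_y.
Plugging in: x* = (10·5.28/9)² = 34.4178, y* = 10.8409.
Expenditure on x: 9·34.4178 = 309.76; share = 0.844.

share on x = 0.844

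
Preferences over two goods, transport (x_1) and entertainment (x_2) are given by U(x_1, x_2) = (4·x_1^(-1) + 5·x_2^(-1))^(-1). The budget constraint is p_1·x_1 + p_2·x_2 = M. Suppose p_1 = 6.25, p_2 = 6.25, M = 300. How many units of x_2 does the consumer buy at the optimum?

With the ratio pinned down, the budget gives x_1* = M/(p_1 + p_2·(x_2/x_1)) and x_2* = (x_2/x_1)·x_1*.
Numerically x_2/x_1 = 1.118034, so x_1* = 300/(6.25 + 6.25·1.118034) = 22.6625 and x_2* = 1.118034·22.6625 = 25.3375.

x_2* = 25.3375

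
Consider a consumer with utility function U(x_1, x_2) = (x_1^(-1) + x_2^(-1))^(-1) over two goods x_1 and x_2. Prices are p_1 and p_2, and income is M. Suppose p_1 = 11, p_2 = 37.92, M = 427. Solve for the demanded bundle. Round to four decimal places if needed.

MU_x_1 ∝ x_1^(-2), MU_x_2 ∝ x_2^(-2), so MRS = (x_2/x_1)^(2) = p_1/p_2.
Hence x_2/x_1 = (p_1/p_2)^(1/(2)), i.e. raised to the 0.5 power.
Substitute x_2 = (x_2/x_1)·x_1 into the budget: x_1* = M/(p_1 + p_2·(x_2/x_1)).
Numerically x_2/x_1 = 0.538595, so x_1* = 427/(11 + 37.92·0.538595) = 13.5885 and x_2* = 0.538595·13.5885 = 7.3187.

x_1* = 13.5885, x_2* = 7.3187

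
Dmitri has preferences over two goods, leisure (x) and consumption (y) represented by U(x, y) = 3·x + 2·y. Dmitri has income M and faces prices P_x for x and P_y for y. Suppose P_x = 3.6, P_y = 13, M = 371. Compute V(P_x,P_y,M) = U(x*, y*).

Perfect substitutes: compare marginal utility per dollar. 3/P_x vs 2/P_y → 0.8333 vs 0.1538.
x gives more utility per dollar, so spend all income on x: x* = M/P_x, y* = 0.
Numerically: x* = 103.0556, y* = 0.
Utility at the optimum: U(103.0556, 0) = 309.1667.

V = 309.1667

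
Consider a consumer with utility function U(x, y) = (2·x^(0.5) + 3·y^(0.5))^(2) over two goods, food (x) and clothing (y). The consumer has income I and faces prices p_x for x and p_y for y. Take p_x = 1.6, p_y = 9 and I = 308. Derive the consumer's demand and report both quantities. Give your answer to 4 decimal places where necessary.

x* = 137.5, y* = 9.7778

From the CES first-order condition, (2/3)·(y/x)^(0.5) = p_x/p_y.
Solve for the ratio: y/x = [(3/2)·p_x/p_y]^(2).
Substitute y = (y/x)·x into the budget: x* = I/(p_x + p_y·(y/x)).
Numerically y/x = 0.071111, so x* = 308/(1.6 + 9·0.071111) = 137.5 and y* = 0.071111·137.5 = 9.7778.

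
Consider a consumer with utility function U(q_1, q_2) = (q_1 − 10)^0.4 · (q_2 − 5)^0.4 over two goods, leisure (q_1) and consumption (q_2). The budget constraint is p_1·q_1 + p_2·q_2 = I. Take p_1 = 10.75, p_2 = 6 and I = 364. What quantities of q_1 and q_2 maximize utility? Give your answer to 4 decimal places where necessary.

MRS = (q_2−5)/(q_1−10). Tangency with p_1/p_2 gives q_2−5 = (p_1/p_2)·(q_1−10).
After buying the subsistence bundle (10, 5), a share 0.5 of the remaining income goes to q_1: q_1* = 10 + 0.5·(I − 10p_1 − 5p_2)/p_1.
Discretionary income = 364 − 10·10.75 − 5·6 = 226.5; q_1* = 10 + 0.5·226.5/10.75 = 20.5349; q_2* = 5 + 0.5·226.5/6 = 23.875.

q_1* = 20.5349, q_2* = 23.875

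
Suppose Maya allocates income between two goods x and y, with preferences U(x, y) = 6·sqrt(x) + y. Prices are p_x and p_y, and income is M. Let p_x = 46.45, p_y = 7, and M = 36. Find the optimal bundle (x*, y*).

x* = 0.2044, y* = 3.7866

Solve: √x = 3·p_y/p_x, so x*(p_x,p_y) = (3·p_y/p_x)², and y* = (M − p_x·x*)/p_y.
Plugging in: x* = (3·7/46.45)² = 0.2044, y* = 3.7866.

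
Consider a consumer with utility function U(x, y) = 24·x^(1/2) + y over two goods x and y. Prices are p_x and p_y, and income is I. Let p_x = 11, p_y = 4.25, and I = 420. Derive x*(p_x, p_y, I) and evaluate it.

Thus x* = (12·p_y/p_x)² — independent of I — with the rest of income spent on y.
Plugging in: x* = (12·4.25/11)² = 21.4959.

x* = 21.4959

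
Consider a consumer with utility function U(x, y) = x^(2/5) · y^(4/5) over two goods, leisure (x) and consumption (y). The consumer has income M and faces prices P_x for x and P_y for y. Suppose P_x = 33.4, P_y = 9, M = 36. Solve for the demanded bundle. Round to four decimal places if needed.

x* = 0.3593, y* = 2.6667

Tangency: MRS = (1/2)·y/x = P_x/P_y.
So 0.4·P_y·y = 0.8·P_x·x; combined with the budget, a share 1/3 of income goes to x.
Demand: x*(P_x,P_y,M) = 1/3·M/P_x and y* = 2/3·M/P_y.
At P_x=33.4, P_y=9, M=36: x* = 1/3·36/33.4 = 0.3593, y* = 2.6667.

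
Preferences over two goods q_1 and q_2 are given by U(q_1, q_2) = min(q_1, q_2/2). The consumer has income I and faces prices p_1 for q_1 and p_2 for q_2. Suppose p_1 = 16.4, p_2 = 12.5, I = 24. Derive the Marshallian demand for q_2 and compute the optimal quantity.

q_2* = 1.1594

With perfect complements, no substitution: consume in ratio q_1:q_2 = 1:2.
Budget: p_1·q_1 + p_2·2·q_1 = I, so (p_1 + 2·p_2)·q_1 = I.
Demand: q_1*(p_1,p_2,I) = I/(p_1 + 2·p_2), q_2* = 2·I/(p_1 + 2·p_2).
Here 16.4 + 2·12.5 = 41.4, giving q_2* = 1.1594.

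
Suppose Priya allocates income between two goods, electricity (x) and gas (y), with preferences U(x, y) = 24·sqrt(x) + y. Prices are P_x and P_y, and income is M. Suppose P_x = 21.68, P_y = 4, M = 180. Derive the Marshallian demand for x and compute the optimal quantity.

Set MRS = P_x/P_y: 12·x^(−1/2) = P_x/P_y.
Solve: √x = 12·P_y/P_x, so x*(P_x,P_y) = (12·P_y/P_x)², and y* = (M − P_x·x*)/P_y.
Plugging in: x* = (12·4/21.68)² = 4.9019.

x* = 4.9019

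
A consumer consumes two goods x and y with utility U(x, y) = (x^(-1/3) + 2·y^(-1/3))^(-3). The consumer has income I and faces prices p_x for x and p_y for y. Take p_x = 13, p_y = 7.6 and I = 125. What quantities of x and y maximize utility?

x* = 3.8919, y* = 9.7901

Substitute y = (y/x)·x into the budget: x* = I/(p_x + p_y·(y/x)).
Numerically y/x = 2.515474, so x* = 125/(13 + 7.6·2.515474) = 3.8919 and y* = 2.515474·3.8919 = 9.7901.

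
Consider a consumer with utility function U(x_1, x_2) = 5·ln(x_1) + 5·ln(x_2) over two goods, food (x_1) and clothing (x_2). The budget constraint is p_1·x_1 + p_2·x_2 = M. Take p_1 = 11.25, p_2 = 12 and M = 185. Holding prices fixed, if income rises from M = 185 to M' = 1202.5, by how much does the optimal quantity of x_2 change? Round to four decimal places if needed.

Tangency: MRS = x_2/x_1 = p_1/p_2.
Rearranging, p_2·x_2 = p_1·x_1. Substituting into the budget gives p_1·x_1·(1 + 1) = M.
Demand: x_1*(p_1,p_2,M) = 0.5·M/p_1 and x_2* = 0.5·M/p_2.
At p_1=11.25, p_2=12, M=185: x_2* = 0.5·185/12 = 7.7083.
At M' = 1202.5: x_2* = 50.1042. Change: 50.1042 − 7.7083 = 42.3958.

Δx_2* = 42.3958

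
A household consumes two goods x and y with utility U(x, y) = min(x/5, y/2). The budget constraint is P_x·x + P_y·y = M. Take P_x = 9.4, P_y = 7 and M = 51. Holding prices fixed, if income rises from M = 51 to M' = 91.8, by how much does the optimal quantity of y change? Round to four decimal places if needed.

Δy* = 1.3377

With perfect complements, no substitution: consume in ratio x:y = 5:2.
Budget: P_x·x + P_y·(2/5)·x = M, so (5·P_x + 2·P_y)·x = 5·M.
Demand: x*(P_x,P_y,M) = 5·M/(5·P_x + 2·P_y), y* = 2·M/(5·P_x + 2·P_y).
Here 5·9.4 + 2·7 = 61, giving y* = 1.6721.
At M' = 91.8: y* = 3.0098. Change: 3.0098 − 1.6721 = 1.3377.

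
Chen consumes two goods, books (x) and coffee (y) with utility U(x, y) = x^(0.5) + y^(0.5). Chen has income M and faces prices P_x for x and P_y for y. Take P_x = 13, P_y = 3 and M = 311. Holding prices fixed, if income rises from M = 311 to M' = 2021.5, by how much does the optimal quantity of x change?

Δx* = 24.6707

MU_x ∝ x^(-0.5), MU_y ∝ y^(-0.5), so MRS = (y/x)^(0.5) = P_x/P_y.
Solve for the ratio: y/x = [P_x/P_y]^(2).
Substitute y = (y/x)·x into the budget: x* = M/(P_x + P_y·(y/x)).
Numerically y/x = 18.777778, so x* = 311/(13 + 3·18.777778) = 4.4856.
At M' = 2021.5: x* = 29.1563. Change: 29.1563 − 4.4856 = 24.6707.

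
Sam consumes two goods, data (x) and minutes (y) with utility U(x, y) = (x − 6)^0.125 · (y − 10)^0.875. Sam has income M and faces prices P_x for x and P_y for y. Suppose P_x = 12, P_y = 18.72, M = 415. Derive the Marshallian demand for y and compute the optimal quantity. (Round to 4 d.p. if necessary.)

y* = 17.2823

Discretionary income = 415 − 6·12 − 10·18.72 = 155.8; y* = 10 + 0.875·155.8/18.72 = 17.2823.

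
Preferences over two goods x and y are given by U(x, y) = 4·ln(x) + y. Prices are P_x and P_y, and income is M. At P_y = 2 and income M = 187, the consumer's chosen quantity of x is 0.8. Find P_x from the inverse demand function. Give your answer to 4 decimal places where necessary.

P_x = 10

Set MRS = P_x/P_y: (4/x)/1 = P_x/P_y.
So x*(P_x,P_y) = 4·P_y/P_x, independent of income; and y* = (M − 4·P_y)/P_y.
Set x* = 0.8 in the demand function and solve for P_x: P_x = 10.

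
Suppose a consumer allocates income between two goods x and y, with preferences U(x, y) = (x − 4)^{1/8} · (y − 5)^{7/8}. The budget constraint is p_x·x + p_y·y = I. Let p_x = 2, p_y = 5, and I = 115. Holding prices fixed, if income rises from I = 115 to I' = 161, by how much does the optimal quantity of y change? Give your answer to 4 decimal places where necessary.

Δy* = 8.05

Let x' = x−4, y' = y−5. MRS = (1/7)·y'/x' = p_x/p_y.
Substituting into the budget: x* = 4 + 0.125·(I − 4·p_x − 5·p_y)/p_x, and y* = 5 + 0.875·(…)/p_y.
Discretionary income = 115 − 4·2 − 5·5 = 82; y* = 5 + 0.875·82/5 = 19.35.
At I' = 161: y* = 27.4. Change: 27.4 − 19.35 = 8.05.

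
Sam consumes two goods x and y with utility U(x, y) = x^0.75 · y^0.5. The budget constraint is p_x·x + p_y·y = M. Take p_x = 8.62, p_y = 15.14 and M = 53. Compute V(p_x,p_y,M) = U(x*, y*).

V = 3.1499

Tangency: MRS = (3/2)·y/x = p_x/p_y.
So 0.75·p_y·y = 0.5·p_x·x; combined with the budget, a share 0.6 of income goes to x.
Demand: x*(p_x,p_y,M) = 0.6·M/p_x and y* = 0.4·M/p_y.
At p_x=8.62, p_y=15.14, M=53: x* = 0.6·53/8.62 = 3.6891, y* = 1.4003.
Utility at the optimum: U(3.6891, 1.4003) = 3.1499.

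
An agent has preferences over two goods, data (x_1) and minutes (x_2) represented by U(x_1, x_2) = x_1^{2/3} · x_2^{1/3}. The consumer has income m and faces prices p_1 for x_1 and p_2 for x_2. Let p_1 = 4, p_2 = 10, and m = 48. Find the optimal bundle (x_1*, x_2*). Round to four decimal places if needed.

MU_x_1/MU_x_2 = (2/3·x_2)/(1/3·x_1); tangency sets this equal to p_1/p_2.
Rearranging, p_2·x_2 = (1/2)·p_1·x_1. Substituting into the budget gives p_1·x_1·(1 + (1/2)) = m.
Demand: x_1*(p_1,p_2,m) = 2/3·m/p_1 and x_2* = 1/3·m/p_2.
At p_1=4, p_2=10, m=48: x_1* = 2/3·48/4 = 8, x_2* = 1.6.

x_1* = 8, x_2* = 1.6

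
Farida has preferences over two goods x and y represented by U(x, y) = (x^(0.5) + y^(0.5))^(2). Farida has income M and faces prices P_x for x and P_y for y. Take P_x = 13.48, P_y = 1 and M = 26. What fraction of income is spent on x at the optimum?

MU_x ∝ x^(-0.5), MU_y ∝ y^(-0.5), so MRS = (y/x)^(0.5) = P_x/P_y.
Solve for the ratio: y/x = [P_x/P_y]^(2).
With the ratio pinned down, the budget gives x* = M/(P_x + P_y·(y/x)) and y* = (y/x)·x*.
Numerically y/x = 181.7104, so x* = 26/(13.48 + 1·181.7104) = 0.1332 and y* = 181.7104·0.1332 = 24.2044.
Expenditure on x: 13.48·0.1332 = 1.7956; share = 0.0691.

share on x = 0.0691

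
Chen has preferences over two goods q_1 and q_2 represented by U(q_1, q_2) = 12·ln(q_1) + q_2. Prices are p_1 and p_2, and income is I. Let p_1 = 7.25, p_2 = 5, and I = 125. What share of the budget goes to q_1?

MU_q_1 = 12/q_1, MU_q_2 = 1. Tangency: 12/q_1 = p_1/p_2.
So q_1*(p_1,p_2) = 12·p_2/p_1, independent of income; and q_2* = (I − 12·p_2)/p_2.
At the given prices: q_1* = 12·5/7.25 = 8.2759, and q_2* = 13.
Expenditure on q_1: 7.25·8.2759 = 60; share = 0.48.

share on q_1 = 0.48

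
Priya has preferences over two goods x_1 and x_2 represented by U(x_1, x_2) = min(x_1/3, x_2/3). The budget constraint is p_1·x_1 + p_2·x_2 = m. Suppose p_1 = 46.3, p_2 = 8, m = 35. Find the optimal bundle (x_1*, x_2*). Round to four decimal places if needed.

x_1* = 0.6446, x_2* = 0.6446

Leontief preferences: the optimum is at the kink where x_1/3 = x_2/3, i.e. x_2 = x_1.
Budget: p_1·x_1 + p_2·x_1 = m, so (3·p_1 + 3·p_2)·x_1 = 3·m.
Demand: x_1*(p_1,p_2,m) = 3·m/(3·p_1 + 3·p_2), x_2* = 3·m/(3·p_1 + 3·p_2).
Here 3·46.3 + 3·8 = 162.9, giving x_1* = 0.6446 and x_2* = 0.6446.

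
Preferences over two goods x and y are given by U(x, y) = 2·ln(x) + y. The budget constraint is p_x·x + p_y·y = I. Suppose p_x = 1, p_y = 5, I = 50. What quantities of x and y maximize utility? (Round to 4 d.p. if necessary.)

x* = 10, y* = 8

At the given prices: x* = 2·5/1 = 10, and y* = 8.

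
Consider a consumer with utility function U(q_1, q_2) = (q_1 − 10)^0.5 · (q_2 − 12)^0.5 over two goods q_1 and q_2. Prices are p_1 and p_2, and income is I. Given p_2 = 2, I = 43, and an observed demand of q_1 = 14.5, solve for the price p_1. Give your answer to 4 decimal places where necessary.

This is Cobb-Douglas in (q_1−10, q_2−12): tangency gives 0.5·p_2·(q_2−12) = 0.5·p_1·(q_1−10).
After buying the subsistence bundle (10, 12), a share 0.5 of the remaining income goes to q_1: q_1* = 10 + 0.5·(I − 10p_1 − 12p_2)/p_1.
Set q_1* = 14.5 in the demand function and solve for p_1: p_1 = 1.

p_1 = 1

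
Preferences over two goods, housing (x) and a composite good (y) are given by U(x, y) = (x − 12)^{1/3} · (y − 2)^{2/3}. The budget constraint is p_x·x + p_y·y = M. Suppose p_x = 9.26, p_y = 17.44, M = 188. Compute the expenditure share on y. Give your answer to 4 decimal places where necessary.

share on y = 0.3345

This is Cobb-Douglas in (x−12, y−2): tangency gives 1/3·p_y·(y−2) = 2/3·p_x·(x−12).
After buying the subsistence bundle (12, 2), a share 1/3 of the remaining income goes to x: x* = 12 + 1/3·(M − 12p_x − 2p_y)/p_x.
Discretionary income = 188 − 12·9.26 − 2·17.44 = 42; x* = 12 + 1/3·42/9.26 = 13.5119; y* = 2 + 2/3·42/17.44 = 3.6055.
Expenditure on y: 17.44·3.6055 = 62.88; share = 0.3345.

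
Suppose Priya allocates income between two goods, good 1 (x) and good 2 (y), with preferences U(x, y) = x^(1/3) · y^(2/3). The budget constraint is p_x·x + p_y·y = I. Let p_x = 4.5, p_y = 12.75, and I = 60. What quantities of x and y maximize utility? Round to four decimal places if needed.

The MRS is (1/2)·y/x. Set MRS = p_x/p_y.
Rearranging, p_y·y = 2·p_x·x. Substituting into the budget gives p_x·x·(1 + 2) = I.
Demand: x*(p_x,p_y,I) = 1/3·I/p_x and y* = 2/3·I/p_y.
At p_x=4.5, p_y=12.75, I=60: x* = 1/3·60/4.5 = 4.4444, y* = 3.1373.

x* = 4.4444, y* = 3.1373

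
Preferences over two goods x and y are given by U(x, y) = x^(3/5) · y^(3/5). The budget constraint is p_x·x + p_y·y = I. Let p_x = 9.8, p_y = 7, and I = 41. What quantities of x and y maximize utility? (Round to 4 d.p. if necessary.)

The MRS is y/x. Set MRS = p_x/p_y.
So 0.6·p_y·y = 0.6·p_x·x; combined with the budget, a share 0.5 of income goes to x.
Demand: x*(p_x,p_y,I) = 0.5·I/p_x and y* = 0.5·I/p_y.
At p_x=9.8, p_y=7, I=41: x* = 0.5·41/9.8 = 2.0918, y* = 2.9286.

x* = 2.0918, y* = 2.9286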